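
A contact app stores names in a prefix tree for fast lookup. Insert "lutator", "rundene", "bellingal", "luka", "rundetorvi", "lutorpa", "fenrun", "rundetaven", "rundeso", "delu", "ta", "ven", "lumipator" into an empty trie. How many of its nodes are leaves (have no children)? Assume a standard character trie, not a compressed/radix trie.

13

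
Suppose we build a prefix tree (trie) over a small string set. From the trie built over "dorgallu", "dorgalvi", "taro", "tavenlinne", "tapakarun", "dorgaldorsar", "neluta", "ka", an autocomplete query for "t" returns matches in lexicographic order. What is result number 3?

tavenlinne

Words with prefix "t", in lexicographic order: "tapakarun", "taro", "tavenlinne"
The 3rd is tavenlinne.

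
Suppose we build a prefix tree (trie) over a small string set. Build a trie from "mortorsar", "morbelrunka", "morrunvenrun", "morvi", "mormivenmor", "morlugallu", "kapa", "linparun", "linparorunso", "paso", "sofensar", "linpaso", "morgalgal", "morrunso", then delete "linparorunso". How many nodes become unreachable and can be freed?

6

A node on "linparorunso"'s path can go only if nothing else ends at it or branches off below it.
The suffix "orunso" (6 nodes) is used only by "linparorunso"; the node for "linpar" still has the child "u", so pruning stops there.
Nodes removed: 6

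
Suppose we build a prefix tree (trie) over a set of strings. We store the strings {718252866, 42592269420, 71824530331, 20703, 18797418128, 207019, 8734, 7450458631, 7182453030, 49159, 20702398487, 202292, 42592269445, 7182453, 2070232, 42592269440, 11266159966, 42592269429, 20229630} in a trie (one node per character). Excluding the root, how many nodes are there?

Count nodes per top-level branch (shared prefixes stored once):
  '1'-branch (11266159966, 18797418128): 21 nodes
  '2'-branch (202292, 20229630, 207019, 2070232, 20702398487, 20703): 22 nodes
  '4'-branch (42592269420, 42592269429, 42592269440, 42592269445, 49159): 19 nodes
  '7'-branch (7182453, 7182453030, 71824530331, 718252866, 7450458631): 26 nodes
  '8'-branch (8734): 4 nodes
Sum: 92

92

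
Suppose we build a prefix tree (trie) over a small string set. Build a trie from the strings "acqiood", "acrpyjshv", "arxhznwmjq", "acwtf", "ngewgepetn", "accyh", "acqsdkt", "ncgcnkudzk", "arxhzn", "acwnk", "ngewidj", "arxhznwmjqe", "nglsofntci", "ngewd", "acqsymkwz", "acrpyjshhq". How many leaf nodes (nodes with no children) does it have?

14

A leaf is a node with no children — equivalently, the end of a word that is not a proper prefix of any other stored word.
Those words: "accyh", "acqiood", "acqsdkt", "acqsymkwz", "acrpyjshhq", "acrpyjshv", "acwnk", "acwtf", "arxhznwmjqe", "ncgcnkudzk", "ngewd", "ngewgepetn", "ngewidj", "nglsofntci"
Leaf count: 14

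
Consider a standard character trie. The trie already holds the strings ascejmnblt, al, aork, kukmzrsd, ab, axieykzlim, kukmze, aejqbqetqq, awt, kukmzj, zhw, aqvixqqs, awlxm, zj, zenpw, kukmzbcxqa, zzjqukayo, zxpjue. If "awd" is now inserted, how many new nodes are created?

Walking "awd" from the root, the first 2 characters ("aw") follow existing edges; "d" is the first miss.
New nodes needed: |"awd"| − 2 = 3 − 2 = 1.

1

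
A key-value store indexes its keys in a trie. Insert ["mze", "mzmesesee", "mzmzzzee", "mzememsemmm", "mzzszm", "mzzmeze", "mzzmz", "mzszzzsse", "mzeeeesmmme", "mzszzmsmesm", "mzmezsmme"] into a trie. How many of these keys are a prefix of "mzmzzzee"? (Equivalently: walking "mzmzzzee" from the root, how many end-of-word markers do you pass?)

Traverse "mzmzzzee" character by character; count nodes along the way that are marked as word ends.
Prefixes of the query that are stored words: "mzmzzzee"
Count: 1

1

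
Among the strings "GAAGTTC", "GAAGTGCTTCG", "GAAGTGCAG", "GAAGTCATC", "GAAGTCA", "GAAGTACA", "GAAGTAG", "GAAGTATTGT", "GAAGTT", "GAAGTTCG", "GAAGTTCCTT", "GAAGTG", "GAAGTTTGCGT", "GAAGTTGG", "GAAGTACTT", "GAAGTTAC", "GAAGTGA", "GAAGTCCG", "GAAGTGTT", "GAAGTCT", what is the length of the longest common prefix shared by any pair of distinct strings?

Equivalently: take the maximum, over all pairs, of their longest common prefix length.
"GAAGTACA" and "GAAGTACTT" agree on "GAAGTAC" (7 characters) before diverging; nothing deeper is shared.
Longest shared-prefix length: 7

7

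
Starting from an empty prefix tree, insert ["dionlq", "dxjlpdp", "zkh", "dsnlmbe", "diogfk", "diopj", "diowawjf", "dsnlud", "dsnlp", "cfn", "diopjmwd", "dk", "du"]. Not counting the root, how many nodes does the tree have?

Insert word by word; a character creates a node only if that edge doesn't already exist:
  "dionlq" → 6 new (d, i, o, n, l, q)
  "dxjlpdp" → prefix "d" already present; 6 new (x, j, l, p, d, p)
  "zkh" → 3 new (z, k, h)
  "dsnlmbe" → prefix "d" already present; 6 new (s, n, l, m, b, e)
  "diogfk" → prefix "dio" already present; 3 new (g, f, k)
  "diopj" → prefix "dio" already present; 2 new (p, j)
  "diowawjf" → prefix "dio" already present; 5 new (w, a, w, j, f)
  "dsnlud" → prefix "dsnl" already present; 2 new (u, d)
  "dsnlp" → prefix "dsnl" already present; 1 new (p)
  "cfn" → 3 new (c, f, n)
  "diopjmwd" → prefix "diopj" already present; 3 new (m, w, d)
  "dk" → prefix "d" already present; 1 new (k)
  "du" → prefix "d" already present; 1 new (u)
Total nodes = 6 + 6 + 3 + 6 + 3 + 2 + 5 + 2 + 1 + 3 + 3 + 1 + 1 = 42

42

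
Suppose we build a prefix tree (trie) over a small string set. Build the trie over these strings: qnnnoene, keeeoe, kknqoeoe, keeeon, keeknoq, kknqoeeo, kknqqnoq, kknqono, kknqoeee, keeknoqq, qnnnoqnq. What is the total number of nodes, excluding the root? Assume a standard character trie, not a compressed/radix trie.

39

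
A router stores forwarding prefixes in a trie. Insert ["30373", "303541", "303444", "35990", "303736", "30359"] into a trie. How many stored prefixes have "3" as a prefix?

6

Walk to "3"; the words in its subtree are exactly those with that prefix.
Matches: "303444", "303541", "30359", "30373", "303736", "35990"
Count: 6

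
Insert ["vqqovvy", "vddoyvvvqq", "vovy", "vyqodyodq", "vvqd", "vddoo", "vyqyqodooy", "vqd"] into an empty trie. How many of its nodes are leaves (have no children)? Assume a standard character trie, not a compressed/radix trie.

8

Leaves are exactly the stored words that no other stored word extends.
Those words: "vddoo", "vddoyvvvqq", "vovy", "vqd", "vqqovvy", "vvqd", "vyqodyodq", "vyqyqodooy"
Leaf count: 8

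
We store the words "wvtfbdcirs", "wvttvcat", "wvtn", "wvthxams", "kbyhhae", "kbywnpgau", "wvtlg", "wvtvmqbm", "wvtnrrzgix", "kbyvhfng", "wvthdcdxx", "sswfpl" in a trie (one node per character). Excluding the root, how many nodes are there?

63

Count nodes per top-level branch (shared prefixes stored once):
  'k'-branch (kbyhhae, kbyvhfng, kbywnpgau): 18 nodes
  's'-branch (sswfpl): 6 nodes
  'w'-branch (wvtfbdcirs, wvthdcdxx, wvthxams, wvtlg, wvtn, wvtnrrzgix, wvttvcat, wvtvmqbm): 39 nodes
Sum: 63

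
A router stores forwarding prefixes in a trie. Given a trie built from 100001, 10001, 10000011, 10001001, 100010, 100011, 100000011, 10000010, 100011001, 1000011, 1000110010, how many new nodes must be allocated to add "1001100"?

"100" is already a path in the trie; the remaining "1100" must be added.
Each of the 4 remaining characters creates one node.

4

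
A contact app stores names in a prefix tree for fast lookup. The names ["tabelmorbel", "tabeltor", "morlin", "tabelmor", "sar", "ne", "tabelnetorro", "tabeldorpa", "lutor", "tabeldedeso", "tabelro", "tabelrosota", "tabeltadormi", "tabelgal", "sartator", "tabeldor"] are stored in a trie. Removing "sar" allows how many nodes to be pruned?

0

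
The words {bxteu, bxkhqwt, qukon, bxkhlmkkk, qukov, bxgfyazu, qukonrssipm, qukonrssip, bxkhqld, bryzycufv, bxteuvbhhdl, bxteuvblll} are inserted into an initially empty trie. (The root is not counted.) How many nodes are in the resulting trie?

Trace insertions, counting only characters that open a new branch:
  "bxteu" → 5 new (b, x, t, e, u)
  "bxkhqwt" → prefix "bx" already present; 5 new (k, h, q, w, t)
  "qukon" → 5 new (q, u, k, o, n)
  "bxkhlmkkk" → prefix "bxkh" already present; 5 new (l, m, k, k, k)
  "qukov" → prefix "quko" already present; 1 new (v)
  "bxgfyazu" → prefix "bx" already present; 6 new (g, f, y, a, z, u)
  "qukonrssipm" → prefix "qukon" already present; 6 new (r, s, s, i, p, m)
  "qukonrssip" → prefix "qukonrssip" already present; 0 new (none)
  "bxkhqld" → prefix "bxkhq" already present; 2 new (l, d)
  "bryzycufv" → prefix "b" already present; 8 new (r, y, z, y, c, u, f, v)
  "bxteuvbhhdl" → prefix "bxteu" already present; 6 new (v, b, h, h, d, l)
  "bxteuvblll" → prefix "bxteuvb" already present; 3 new (l, l, l)
Total nodes = 5 + 5 + 5 + 5 + 1 + 6 + 6 + 0 + 2 + 8 + 6 + 3 = 52

52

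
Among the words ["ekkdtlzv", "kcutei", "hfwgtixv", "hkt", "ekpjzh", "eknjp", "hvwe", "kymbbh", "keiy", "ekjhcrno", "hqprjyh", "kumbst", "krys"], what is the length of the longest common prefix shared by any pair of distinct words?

The deepest shared node is where two words last agree before diverging.
e.g. "ekjhcrno" and "ekkdtlzv" share the prefix "ek" of length 2; no pair shares a longer one.
Longest shared-prefix length: 2

2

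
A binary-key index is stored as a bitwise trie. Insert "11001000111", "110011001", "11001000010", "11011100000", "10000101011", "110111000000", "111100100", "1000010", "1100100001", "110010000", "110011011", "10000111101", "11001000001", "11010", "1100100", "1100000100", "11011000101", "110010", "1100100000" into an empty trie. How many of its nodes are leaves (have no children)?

A leaf is a node with no children — equivalently, the end of a word that is not a proper prefix of any other stored word.
Those words: "10000101011", "10000111101", "1100000100", "11001000001", "11001000010", "11001000111", "110011001", "110011011", "11010", "11011000101", "110111000000", "111100100"
Leaf count: 12

12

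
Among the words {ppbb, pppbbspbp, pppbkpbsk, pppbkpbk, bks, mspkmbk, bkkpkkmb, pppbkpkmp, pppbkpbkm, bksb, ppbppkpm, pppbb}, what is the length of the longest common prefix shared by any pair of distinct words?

8

The deepest shared node is where two words last agree before diverging.
e.g. "pppbkpbk" and "pppbkpbkm" share the prefix "pppbkpbk" of length 8; no pair shares a longer one.
Longest shared-prefix length: 8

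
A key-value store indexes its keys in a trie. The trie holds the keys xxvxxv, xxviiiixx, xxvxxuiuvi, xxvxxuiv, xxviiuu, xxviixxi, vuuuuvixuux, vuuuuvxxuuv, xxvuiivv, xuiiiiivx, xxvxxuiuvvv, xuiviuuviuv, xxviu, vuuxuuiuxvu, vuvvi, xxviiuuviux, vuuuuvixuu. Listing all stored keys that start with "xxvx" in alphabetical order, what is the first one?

xxvxxuiuvi

DFS of the "xxvx" subtree visits, in order: "xxvxxuiuvi", "xxvxxuiuvvv", "xxvxxuiv", "xxvxxv"
Position 1: xxvxxuiuvi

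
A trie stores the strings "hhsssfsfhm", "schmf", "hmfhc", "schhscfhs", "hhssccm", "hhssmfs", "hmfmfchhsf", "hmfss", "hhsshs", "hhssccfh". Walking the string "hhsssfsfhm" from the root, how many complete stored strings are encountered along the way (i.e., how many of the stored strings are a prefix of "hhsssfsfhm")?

Check each prefix of "hhsssfsfhm" against the stored set — each match is an end-marker on the path.
Prefixes of the query that are stored words: "hhsssfsfhm"
Count: 1

1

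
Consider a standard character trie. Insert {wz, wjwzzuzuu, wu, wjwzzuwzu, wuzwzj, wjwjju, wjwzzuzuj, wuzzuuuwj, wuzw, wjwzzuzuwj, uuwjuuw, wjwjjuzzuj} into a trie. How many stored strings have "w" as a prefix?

Traverse to the node for "w", then collect every word in that subtree.
Matches: "wjwjju", "wjwjjuzzuj", "wjwzzuwzu", "wjwzzuzuj", "wjwzzuzuu", "wjwzzuzuwj", "wu", "wuzw", "wuzwzj", "wuzzuuuwj", "wz"
Count: 11

11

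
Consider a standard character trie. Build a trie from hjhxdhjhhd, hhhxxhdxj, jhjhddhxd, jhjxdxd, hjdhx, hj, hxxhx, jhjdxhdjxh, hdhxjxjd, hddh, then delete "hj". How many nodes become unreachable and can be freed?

0

Walk "hj" from the leaf back toward the root, removing each node that no remaining word uses.
Every node on "hj" is still needed (e.g. by "hjhxdhjhhd"), so nothing is freed.
Nodes removed: 0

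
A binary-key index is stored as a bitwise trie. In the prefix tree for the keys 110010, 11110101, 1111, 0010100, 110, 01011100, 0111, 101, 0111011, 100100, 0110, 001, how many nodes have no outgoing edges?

Leaves are exactly the stored words that no other stored word extends.
Those words: "0010100", "01011100", "0110", "0111011", "100100", "101", "110010", "11110101"
Leaf count: 8

8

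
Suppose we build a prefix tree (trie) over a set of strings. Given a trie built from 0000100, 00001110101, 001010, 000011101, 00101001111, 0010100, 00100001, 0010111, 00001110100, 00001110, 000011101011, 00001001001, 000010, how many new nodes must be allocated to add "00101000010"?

Walking "00101000010" from the root, the first 7 characters ("0010100") follow existing edges; "0" is the first miss.
New nodes needed: |"00101000010"| − 7 = 11 − 7 = 4.

4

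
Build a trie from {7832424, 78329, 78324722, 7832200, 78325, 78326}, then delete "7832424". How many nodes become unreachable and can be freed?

2

After clearing the end-marker at "7832424", prune upward until reaching a node still needed by another word.
The suffix "24" (2 nodes) is used only by "7832424"; the node for "78324" still has the child "7", so pruning stops there.
Nodes removed: 2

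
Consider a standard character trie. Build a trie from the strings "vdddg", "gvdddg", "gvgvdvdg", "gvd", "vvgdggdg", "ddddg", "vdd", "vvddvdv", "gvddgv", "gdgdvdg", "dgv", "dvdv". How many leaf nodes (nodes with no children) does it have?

A leaf is a node with no children — equivalently, the end of a word that is not a proper prefix of any other stored word.
Those words: "ddddg", "dgv", "dvdv", "gdgdvdg", "gvdddg", "gvddgv", "gvgvdvdg", "vdddg", "vvddvdv", "vvgdggdg"
Leaf count: 10

10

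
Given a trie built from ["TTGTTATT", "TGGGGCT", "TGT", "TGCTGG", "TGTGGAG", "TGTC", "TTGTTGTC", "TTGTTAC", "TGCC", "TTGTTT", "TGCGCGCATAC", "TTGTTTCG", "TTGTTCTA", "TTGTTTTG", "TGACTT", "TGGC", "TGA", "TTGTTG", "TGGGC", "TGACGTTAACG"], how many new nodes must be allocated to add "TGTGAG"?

Walking "TGTGAG" from the root, the first 4 characters ("TGTG") follow existing edges; "A" is the first miss.
So 6 − 4 = 2 new nodes.

2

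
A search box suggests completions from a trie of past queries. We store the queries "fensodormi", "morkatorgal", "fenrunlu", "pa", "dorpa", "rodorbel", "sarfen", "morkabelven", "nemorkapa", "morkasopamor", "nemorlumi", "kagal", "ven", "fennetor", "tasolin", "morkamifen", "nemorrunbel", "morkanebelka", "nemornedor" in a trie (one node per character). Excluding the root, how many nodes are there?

116

Insert word by word; a character creates a node only if that edge doesn't already exist:
  "fensodormi" → 10 new (f, e, n, s, o, d, o, r, m, i)
  "morkatorgal" → 11 new (m, o, r, k, a, t, o, r, g, a, l)
  "fenrunlu" → prefix "fen" already present; 5 new (r, u, n, l, u)
  "pa" → 2 new (p, a)
  "dorpa" → 5 new (d, o, r, p, a)
  "rodorbel" → 8 new (r, o, d, o, r, b, e, l)
  "sarfen" → 6 new (s, a, r, f, e, n)
  "morkabelven" → prefix "morka" already present; 6 new (b, e, l, v, e, n)
  "nemorkapa" → 9 new (n, e, m, o, r, k, a, p, a)
  "morkasopamor" → prefix "morka" already present; 7 new (s, o, p, a, m, o, r)
  "nemorlumi" → prefix "nemor" already present; 4 new (l, u, m, i)
  "kagal" → 5 new (k, a, g, a, l)
  "ven" → 3 new (v, e, n)
  "fennetor" → prefix "fen" already present; 5 new (n, e, t, o, r)
  "tasolin" → 7 new (t, a, s, o, l, i, n)
  "morkamifen" → prefix "morka" already present; 5 new (m, i, f, e, n)
  "nemorrunbel" → prefix "nemor" already present; 6 new (r, u, n, b, e, l)
  "morkanebelka" → prefix "morka" already present; 7 new (n, e, b, e, l, k, a)
  "nemornedor" → prefix "nemor" already present; 5 new (n, e, d, o, r)
Total nodes = 10 + 11 + 5 + 2 + 5 + 8 + 6 + 6 + 9 + 7 + 4 + 5 + 3 + 5 + 7 + 5 + 6 + 7 + 5 = 116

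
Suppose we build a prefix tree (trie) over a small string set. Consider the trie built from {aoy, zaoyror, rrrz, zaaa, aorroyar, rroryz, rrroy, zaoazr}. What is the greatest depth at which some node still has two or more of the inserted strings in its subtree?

Equivalently: take the maximum, over all pairs, of their longest common prefix length.
"rrroy" and "rrrz" agree on "rrr" (3 characters) before diverging; nothing deeper is shared.
Longest shared-prefix length: 3

3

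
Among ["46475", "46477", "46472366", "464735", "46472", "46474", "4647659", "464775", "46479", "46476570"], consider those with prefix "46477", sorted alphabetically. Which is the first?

46477

DFS of the "46477" subtree visits, in order: "46477", "464775"
Position 1: 46477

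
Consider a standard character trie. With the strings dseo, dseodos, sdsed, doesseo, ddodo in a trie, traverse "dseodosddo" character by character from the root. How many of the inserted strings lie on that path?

2

Traverse "dseodosddo" character by character; count nodes along the way that are marked as word ends.
Prefixes of the query that are stored words: "dseo", "dseodos"
Count: 2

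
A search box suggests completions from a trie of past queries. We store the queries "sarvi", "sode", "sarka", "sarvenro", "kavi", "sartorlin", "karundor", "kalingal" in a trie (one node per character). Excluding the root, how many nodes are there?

36

For each word, the new-node count is its length minus the longest prefix already in the trie:
  "sarvi" → 5 new (s, a, r, v, i)
  "sode" → prefix "s" already present; 3 new (o, d, e)
  "sarka" → prefix "sar" already present; 2 new (k, a)
  "sarvenro" → prefix "sarv" already present; 4 new (e, n, r, o)
  "kavi" → 4 new (k, a, v, i)
  "sartorlin" → prefix "sar" already present; 6 new (t, o, r, l, i, n)
  "karundor" → prefix "ka" already present; 6 new (r, u, n, d, o, r)
  "kalingal" → prefix "ka" already present; 6 new (l, i, n, g, a, l)
Total nodes = 5 + 3 + 2 + 4 + 4 + 6 + 6 + 6 = 36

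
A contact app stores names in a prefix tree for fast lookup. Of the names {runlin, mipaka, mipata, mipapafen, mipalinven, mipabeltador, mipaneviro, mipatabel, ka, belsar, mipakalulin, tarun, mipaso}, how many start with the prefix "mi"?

Traverse to the node for "mi", then collect every word in that subtree.
Words under "mi": mipabeltador, mipaka, mipakalulin, mipalinven, mipaneviro, mipapafen, mipaso, mipata, mipatabel
Count: 9

9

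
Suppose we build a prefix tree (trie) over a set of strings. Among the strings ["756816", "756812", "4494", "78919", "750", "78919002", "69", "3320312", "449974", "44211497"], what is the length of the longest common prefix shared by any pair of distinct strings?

Equivalently: take the maximum, over all pairs, of their longest common prefix length.
e.g. "756812" and "756816" share the prefix "75681" of length 5; no pair shares a longer one.
Longest shared-prefix length: 5

5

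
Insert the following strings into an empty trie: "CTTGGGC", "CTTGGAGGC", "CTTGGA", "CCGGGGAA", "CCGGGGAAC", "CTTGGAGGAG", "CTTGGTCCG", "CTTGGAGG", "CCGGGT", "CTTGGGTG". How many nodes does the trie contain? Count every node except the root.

Count nodes per top-level branch (shared prefixes stored once):
  'C'-branch (CCGGGGAA, CCGGGGAAC, CCGGGT, CTTGGA, CTTGGAGG, CTTGGAGGAG, CTTGGAGGC, CTTGGGC, CTTGGGTG, CTTGGTCCG): 28 nodes
Sum: 28

28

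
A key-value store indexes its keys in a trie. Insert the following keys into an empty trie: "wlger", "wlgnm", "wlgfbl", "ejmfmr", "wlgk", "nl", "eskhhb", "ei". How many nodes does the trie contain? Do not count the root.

25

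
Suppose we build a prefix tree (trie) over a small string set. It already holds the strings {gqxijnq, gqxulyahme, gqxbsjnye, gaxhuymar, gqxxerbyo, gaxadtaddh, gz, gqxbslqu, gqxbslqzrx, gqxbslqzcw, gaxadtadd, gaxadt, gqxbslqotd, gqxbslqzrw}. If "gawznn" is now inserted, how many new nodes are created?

4

The longest prefix of "gawznn" already in the trie is "ga" (length 2).
Each of the 4 remaining characters creates one node.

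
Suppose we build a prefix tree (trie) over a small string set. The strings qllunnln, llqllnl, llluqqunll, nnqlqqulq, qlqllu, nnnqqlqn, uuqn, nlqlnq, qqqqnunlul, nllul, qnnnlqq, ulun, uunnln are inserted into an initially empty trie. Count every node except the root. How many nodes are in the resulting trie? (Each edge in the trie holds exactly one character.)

Count nodes per top-level branch (shared prefixes stored once):
  'l'-branch (llluqqunll, llqllnl): 15 nodes
  'n'-branch (nllul, nlqlnq, nnnqqlqn, nnqlqqulq): 23 nodes
  'q'-branch (qllunnln, qlqllu, qnnnlqq, qqqqnunlul): 27 nodes
  'u'-branch (ulun, uunnln, uuqn): 11 nodes
Sum: 76

76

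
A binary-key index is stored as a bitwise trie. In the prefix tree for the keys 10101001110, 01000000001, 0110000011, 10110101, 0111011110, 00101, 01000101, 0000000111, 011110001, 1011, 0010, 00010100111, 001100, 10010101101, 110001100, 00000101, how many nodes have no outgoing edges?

14

A leaf is a node with no children — equivalently, the end of a word that is not a proper prefix of any other stored word.
Those words: "0000000111", "00000101", "00010100111", "00101", "001100", "01000000001", "01000101", "0110000011", "0111011110", "011110001", "10010101101", "10101001110", "10110101", "110001100"
Leaf count: 14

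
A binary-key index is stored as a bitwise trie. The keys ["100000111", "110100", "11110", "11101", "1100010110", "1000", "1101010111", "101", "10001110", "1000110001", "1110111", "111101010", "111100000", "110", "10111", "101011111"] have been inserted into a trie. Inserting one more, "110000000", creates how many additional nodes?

Walking "110000000" from the root, the first 5 characters ("11000") follow existing edges; "0" is the first miss.
New nodes needed: |"110000000"| − 5 = 9 − 5 = 4.

4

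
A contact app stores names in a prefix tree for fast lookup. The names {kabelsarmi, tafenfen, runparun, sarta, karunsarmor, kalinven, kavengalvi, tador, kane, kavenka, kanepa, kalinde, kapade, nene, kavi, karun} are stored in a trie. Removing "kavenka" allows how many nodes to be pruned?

2

A node on "kavenka"'s path can go only if nothing else ends at it or branches off below it.
The suffix "ka" (2 nodes) is used only by "kavenka"; the node for "kaven" still has the child "g", so pruning stops there.
Nodes removed: 2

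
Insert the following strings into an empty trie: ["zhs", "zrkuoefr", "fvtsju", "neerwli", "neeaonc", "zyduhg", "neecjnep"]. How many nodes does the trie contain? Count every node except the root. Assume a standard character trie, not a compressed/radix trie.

37

For each word, the new-node count is its length minus the longest prefix already in the trie:
  "zhs" → 3 new (z, h, s)
  "zrkuoefr" → prefix "z" already present; 7 new (r, k, u, o, e, f, r)
  "fvtsju" → 6 new (f, v, t, s, j, u)
  "neerwli" → 7 new (n, e, e, r, w, l, i)
  "neeaonc" → prefix "nee" already present; 4 new (a, o, n, c)
  "zyduhg" → prefix "z" already present; 5 new (y, d, u, h, g)
  "neecjnep" → prefix "nee" already present; 5 new (c, j, n, e, p)
Total nodes = 3 + 7 + 6 + 7 + 4 + 5 + 5 = 37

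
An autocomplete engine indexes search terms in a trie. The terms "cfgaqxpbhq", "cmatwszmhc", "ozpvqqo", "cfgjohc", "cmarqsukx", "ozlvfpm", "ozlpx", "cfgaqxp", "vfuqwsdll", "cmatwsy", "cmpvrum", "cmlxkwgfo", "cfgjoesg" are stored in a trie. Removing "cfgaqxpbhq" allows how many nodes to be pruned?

3

A node on "cfgaqxpbhq"'s path can go only if nothing else ends at it or branches off below it.
The suffix "bhq" (3 nodes) is used only by "cfgaqxpbhq"; "cfgaqxp" is itself a stored word, so pruning stops there.
Nodes removed: 3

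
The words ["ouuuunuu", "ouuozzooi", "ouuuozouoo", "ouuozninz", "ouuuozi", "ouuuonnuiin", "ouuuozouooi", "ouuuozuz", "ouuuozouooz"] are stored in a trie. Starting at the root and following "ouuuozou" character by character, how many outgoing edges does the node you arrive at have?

Walk "ouuuozou" from the root, arriving at one node.
Distinct next characters after "ouuuozou": o.
That node has 1 child edge.

1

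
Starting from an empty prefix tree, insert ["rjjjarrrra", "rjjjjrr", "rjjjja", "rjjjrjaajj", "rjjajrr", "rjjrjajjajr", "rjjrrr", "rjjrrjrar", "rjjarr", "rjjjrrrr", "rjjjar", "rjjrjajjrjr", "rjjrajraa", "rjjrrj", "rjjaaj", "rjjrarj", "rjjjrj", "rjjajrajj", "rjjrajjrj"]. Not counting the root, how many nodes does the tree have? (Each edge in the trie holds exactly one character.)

61

For each word, the new-node count is its length minus the longest prefix already in the trie:
  "rjjjarrrra" → 10 new (r, j, j, j, a, r, r, r, r, a)
  "rjjjjrr" → prefix "rjjj" already present; 3 new (j, r, r)
  "rjjjja" → prefix "rjjjj" already present; 1 new (a)
  "rjjjrjaajj" → prefix "rjjj" already present; 6 new (r, j, a, a, j, j)
  "rjjajrr" → prefix "rjj" already present; 4 new (a, j, r, r)
  "rjjrjajjajr" → prefix "rjj" already present; 8 new (r, j, a, j, j, a, j, r)
  "rjjrrr" → prefix "rjjr" already present; 2 new (r, r)
  "rjjrrjrar" → prefix "rjjrr" already present; 4 new (j, r, a, r)
  "rjjarr" → prefix "rjja" already present; 2 new (r, r)
  "rjjjrrrr" → prefix "rjjjr" already present; 3 new (r, r, r)
  "rjjjar" → prefix "rjjjar" already present; 0 new (none)
  "rjjrjajjrjr" → prefix "rjjrjajj" already present; 3 new (r, j, r)
  "rjjrajraa" → prefix "rjjr" already present; 5 new (a, j, r, a, a)
  "rjjrrj" → prefix "rjjrrj" already present; 0 new (none)
  "rjjaaj" → prefix "rjja" already present; 2 new (a, j)
  "rjjrarj" → prefix "rjjra" already present; 2 new (r, j)
  "rjjjrj" → prefix "rjjjrj" already present; 0 new (none)
  "rjjajrajj" → prefix "rjjajr" already present; 3 new (a, j, j)
  "rjjrajjrj" → prefix "rjjraj" already present; 3 new (j, r, j)
Total nodes = 10 + 3 + 1 + 6 + 4 + 8 + 2 + 4 + 2 + 3 + 0 + 3 + 5 + 0 + 2 + 2 + 0 + 3 + 3 = 61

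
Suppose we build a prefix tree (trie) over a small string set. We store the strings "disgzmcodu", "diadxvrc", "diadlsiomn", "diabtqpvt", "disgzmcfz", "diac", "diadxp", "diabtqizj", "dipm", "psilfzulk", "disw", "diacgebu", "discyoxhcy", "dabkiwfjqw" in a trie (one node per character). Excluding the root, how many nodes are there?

67

Count nodes per top-level branch (shared prefixes stored once):
  'd'-branch (dabkiwfjqw, diabtqizj, diabtqpvt, diac, diacgebu, diadlsiomn, diadxp, diadxvrc, dipm, discyoxhcy, disgzmcfz, disgzmcodu, disw): 58 nodes
  'p'-branch (psilfzulk): 9 nodes
Sum: 67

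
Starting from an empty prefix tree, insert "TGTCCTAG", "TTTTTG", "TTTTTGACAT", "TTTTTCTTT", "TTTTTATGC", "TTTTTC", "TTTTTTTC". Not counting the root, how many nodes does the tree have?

28

Trace insertions, counting only characters that open a new branch:
  "TGTCCTAG" → 8 new (T, G, T, C, C, T, A, G)
  "TTTTTG" → prefix "T" already present; 5 new (T, T, T, T, G)
  "TTTTTGACAT" → prefix "TTTTTG" already present; 4 new (A, C, A, T)
  "TTTTTCTTT" → prefix "TTTTT" already present; 4 new (C, T, T, T)
  "TTTTTATGC" → prefix "TTTTT" already present; 4 new (A, T, G, C)
  "TTTTTC" → prefix "TTTTTC" already present; 0 new (none)
  "TTTTTTTC" → prefix "TTTTT" already present; 3 new (T, T, C)
Total nodes = 8 + 5 + 4 + 4 + 4 + 0 + 3 = 28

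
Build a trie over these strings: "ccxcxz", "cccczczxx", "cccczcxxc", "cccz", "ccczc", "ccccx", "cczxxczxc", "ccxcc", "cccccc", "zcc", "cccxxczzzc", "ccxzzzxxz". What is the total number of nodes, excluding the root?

Trace insertions, counting only characters that open a new branch:
  "ccxcxz" → 6 new (c, c, x, c, x, z)
  "cccczczxx" → prefix "cc" already present; 7 new (c, c, z, c, z, x, x)
  "cccczcxxc" → prefix "cccczc" already present; 3 new (x, x, c)
  "cccz" → prefix "ccc" already present; 1 new (z)
  "ccczc" → prefix "cccz" already present; 1 new (c)
  "ccccx" → prefix "cccc" already present; 1 new (x)
  "cczxxczxc" → prefix "cc" already present; 7 new (z, x, x, c, z, x, c)
  "ccxcc" → prefix "ccxc" already present; 1 new (c)
  "cccccc" → prefix "cccc" already present; 2 new (c, c)
  "zcc" → 3 new (z, c, c)
  "cccxxczzzc" → prefix "ccc" already present; 7 new (x, x, c, z, z, z, c)
  "ccxzzzxxz" → prefix "ccx" already present; 6 new (z, z, z, x, x, z)
Total nodes = 6 + 7 + 3 + 1 + 1 + 1 + 7 + 1 + 2 + 3 + 7 + 6 = 45

45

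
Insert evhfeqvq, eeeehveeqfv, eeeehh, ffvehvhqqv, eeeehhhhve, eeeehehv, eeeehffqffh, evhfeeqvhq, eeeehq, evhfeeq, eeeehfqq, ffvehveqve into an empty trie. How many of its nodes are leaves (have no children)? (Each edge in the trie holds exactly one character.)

A leaf is a node with no children — equivalently, the end of a word that is not a proper prefix of any other stored word.
Those words: "eeeehehv", "eeeehffqffh", "eeeehfqq", "eeeehhhhve", "eeeehq", "eeeehveeqfv", "evhfeeqvhq", "evhfeqvq", "ffvehveqve", "ffvehvhqqv"
Leaf count: 10

10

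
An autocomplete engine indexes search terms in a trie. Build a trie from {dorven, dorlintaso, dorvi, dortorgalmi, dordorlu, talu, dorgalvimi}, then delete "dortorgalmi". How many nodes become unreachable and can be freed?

Walk "dortorgalmi" from the leaf back toward the root, removing each node that no remaining word uses.
The suffix "torgalmi" (8 nodes) is used only by "dortorgalmi"; the node for "dor" still has the child "v", so pruning stops there.
Nodes removed: 8

8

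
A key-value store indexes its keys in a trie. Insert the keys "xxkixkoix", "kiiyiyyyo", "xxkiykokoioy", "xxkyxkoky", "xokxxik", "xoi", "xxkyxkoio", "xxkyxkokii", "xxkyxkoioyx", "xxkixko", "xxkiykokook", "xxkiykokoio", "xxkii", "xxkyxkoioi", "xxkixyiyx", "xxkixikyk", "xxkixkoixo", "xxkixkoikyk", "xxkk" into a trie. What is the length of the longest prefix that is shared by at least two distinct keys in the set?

11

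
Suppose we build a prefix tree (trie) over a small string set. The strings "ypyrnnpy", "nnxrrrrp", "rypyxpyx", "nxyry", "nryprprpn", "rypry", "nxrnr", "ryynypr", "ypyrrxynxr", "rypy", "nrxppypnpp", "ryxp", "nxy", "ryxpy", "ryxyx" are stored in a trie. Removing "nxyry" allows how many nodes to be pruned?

After clearing the end-marker at "nxyry", prune upward until reaching a node still needed by another word.
The suffix "ry" (2 nodes) is used only by "nxyry"; "nxy" is itself a stored word, so pruning stops there.
Nodes removed: 2

2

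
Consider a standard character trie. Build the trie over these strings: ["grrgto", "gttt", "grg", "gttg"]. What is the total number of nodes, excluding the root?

11

For each word, the new-node count is its length minus the longest prefix already in the trie:
  "grrgto" → 6 new (g, r, r, g, t, o)
  "gttt" → prefix "g" already present; 3 new (t, t, t)
  "grg" → prefix "gr" already present; 1 new (g)
  "gttg" → prefix "gtt" already present; 1 new (g)
Total nodes = 6 + 3 + 1 + 1 = 11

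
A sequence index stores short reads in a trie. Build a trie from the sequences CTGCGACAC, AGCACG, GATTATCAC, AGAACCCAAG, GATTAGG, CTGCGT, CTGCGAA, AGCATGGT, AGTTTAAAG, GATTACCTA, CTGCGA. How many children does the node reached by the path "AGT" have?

1

The children of the "AGT" node are the distinct next characters among strings starting with "AGT".
Distinct next characters after "AGT": T.
That node has 1 child edge.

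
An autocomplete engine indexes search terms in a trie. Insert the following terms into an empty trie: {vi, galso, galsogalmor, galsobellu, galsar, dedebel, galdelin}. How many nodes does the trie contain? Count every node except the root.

Count nodes per top-level branch (shared prefixes stored once):
  'd'-branch (dedebel): 7 nodes
  'g'-branch (galdelin, galsar, galso, galsobellu, galsogalmor): 23 nodes
  'v'-branch (vi): 2 nodes
Sum: 32

32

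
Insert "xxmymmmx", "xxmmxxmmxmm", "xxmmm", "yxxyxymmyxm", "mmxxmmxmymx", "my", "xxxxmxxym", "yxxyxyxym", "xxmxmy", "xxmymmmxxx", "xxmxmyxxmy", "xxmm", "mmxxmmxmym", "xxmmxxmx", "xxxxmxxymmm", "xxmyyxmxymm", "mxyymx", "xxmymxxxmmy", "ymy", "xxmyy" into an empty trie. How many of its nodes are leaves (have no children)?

Leaves are exactly the stored words that no other stored word extends.
Those words: "mmxxmmxmymx", "mxyymx", "my", "xxmmm", "xxmmxxmmxmm", "xxmmxxmx", "xxmxmyxxmy", "xxmymmmxxx", "xxmymxxxmmy", "xxmyyxmxymm", "xxxxmxxymmm", "ymy", "yxxyxymmyxm", "yxxyxyxym"
Leaf count: 14

14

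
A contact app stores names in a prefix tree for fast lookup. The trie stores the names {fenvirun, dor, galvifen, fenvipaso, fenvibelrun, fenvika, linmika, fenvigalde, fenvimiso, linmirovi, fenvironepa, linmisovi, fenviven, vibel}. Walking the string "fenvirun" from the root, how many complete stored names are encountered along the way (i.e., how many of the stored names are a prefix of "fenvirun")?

Check each prefix of "fenvirun" against the stored set — each match is an end-marker on the path.
Prefixes of the query that are stored words: "fenvirun"
Count: 1

1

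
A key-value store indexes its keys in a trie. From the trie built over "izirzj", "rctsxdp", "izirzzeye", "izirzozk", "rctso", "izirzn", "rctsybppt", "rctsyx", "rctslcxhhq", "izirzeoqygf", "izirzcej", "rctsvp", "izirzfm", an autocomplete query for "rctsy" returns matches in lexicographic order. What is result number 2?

rctsyx

Filter for "rctsy…" and sort: "rctsybppt", "rctsyx"
The 2nd is rctsyx.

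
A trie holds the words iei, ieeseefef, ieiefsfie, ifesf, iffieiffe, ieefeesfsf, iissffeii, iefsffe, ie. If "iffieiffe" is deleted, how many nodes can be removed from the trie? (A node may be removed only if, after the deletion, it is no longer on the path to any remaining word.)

7

Walk "iffieiffe" from the leaf back toward the root, removing each node that no remaining word uses.
The suffix "fieiffe" (7 nodes) is used only by "iffieiffe"; the node for "if" still has the child "e", so pruning stops there.
Nodes removed: 7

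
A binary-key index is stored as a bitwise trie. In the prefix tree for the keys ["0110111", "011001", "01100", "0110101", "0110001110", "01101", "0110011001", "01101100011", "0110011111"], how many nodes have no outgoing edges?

6

A leaf is a node with no children — equivalently, the end of a word that is not a proper prefix of any other stored word.
Those words: "0110001110", "0110011001", "0110011111", "0110101", "01101100011", "0110111"
Leaf count: 6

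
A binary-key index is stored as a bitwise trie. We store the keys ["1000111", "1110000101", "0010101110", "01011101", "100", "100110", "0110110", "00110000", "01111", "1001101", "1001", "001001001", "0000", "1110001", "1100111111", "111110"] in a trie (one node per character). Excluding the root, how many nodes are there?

68

Trace insertions, counting only characters that open a new branch:
  "1000111" → 7 new (1, 0, 0, 0, 1, 1, 1)
  "1110000101" → prefix "1" already present; 9 new (1, 1, 0, 0, 0, 0, 1, 0, 1)
  "0010101110" → 10 new (0, 0, 1, 0, 1, 0, 1, 1, 1, 0)
  "01011101" → prefix "0" already present; 7 new (1, 0, 1, 1, 1, 0, 1)
  "100" → prefix "100" already present; 0 new (none)
  "100110" → prefix "100" already present; 3 new (1, 1, 0)
  "0110110" → prefix "01" already present; 5 new (1, 0, 1, 1, 0)
  "00110000" → prefix "001" already present; 5 new (1, 0, 0, 0, 0)
  "01111" → prefix "011" already present; 2 new (1, 1)
  "1001101" → prefix "100110" already present; 1 new (1)
  "1001" → prefix "1001" already present; 0 new (none)
  "001001001" → prefix "0010" already present; 5 new (0, 1, 0, 0, 1)
  "0000" → prefix "00" already present; 2 new (0, 0)
  "1110001" → prefix "111000" already present; 1 new (1)
  "1100111111" → prefix "11" already present; 8 new (0, 0, 1, 1, 1, 1, 1, 1)
  "111110" → prefix "111" already present; 3 new (1, 1, 0)
Total nodes = 7 + 9 + 10 + 7 + 0 + 3 + 5 + 5 + 2 + 1 + 0 + 5 + 2 + 1 + 8 + 3 = 68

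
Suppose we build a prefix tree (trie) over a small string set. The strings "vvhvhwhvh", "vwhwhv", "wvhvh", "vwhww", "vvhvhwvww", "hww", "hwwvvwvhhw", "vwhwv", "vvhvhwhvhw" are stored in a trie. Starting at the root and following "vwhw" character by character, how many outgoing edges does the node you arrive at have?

Follow the path "vwhw" to its node, then look at its outgoing edges.
Characters that immediately follow "vwhw" among the stored strings: {h, v, w}.
That node has 3 child edges.

3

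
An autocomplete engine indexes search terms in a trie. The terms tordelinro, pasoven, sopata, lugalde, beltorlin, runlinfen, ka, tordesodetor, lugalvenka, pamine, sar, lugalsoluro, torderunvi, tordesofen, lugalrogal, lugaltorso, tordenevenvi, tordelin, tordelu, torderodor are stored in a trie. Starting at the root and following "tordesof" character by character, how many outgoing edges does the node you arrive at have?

1

The children of the "tordesof" node are the distinct next characters among strings starting with "tordesof".
Characters that immediately follow "tordesof" among the stored strings: {e}.
That node has 1 child edge.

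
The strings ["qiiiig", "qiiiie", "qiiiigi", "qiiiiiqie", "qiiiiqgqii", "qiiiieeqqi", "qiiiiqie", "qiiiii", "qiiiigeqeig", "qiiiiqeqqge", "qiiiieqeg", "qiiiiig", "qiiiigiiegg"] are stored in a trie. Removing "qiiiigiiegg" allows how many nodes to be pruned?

4

Walk "qiiiigiiegg" from the leaf back toward the root, removing each node that no remaining word uses.
The suffix "iegg" (4 nodes) is used only by "qiiiigiiegg"; "qiiiigi" is itself a stored word, so pruning stops there.
Nodes removed: 4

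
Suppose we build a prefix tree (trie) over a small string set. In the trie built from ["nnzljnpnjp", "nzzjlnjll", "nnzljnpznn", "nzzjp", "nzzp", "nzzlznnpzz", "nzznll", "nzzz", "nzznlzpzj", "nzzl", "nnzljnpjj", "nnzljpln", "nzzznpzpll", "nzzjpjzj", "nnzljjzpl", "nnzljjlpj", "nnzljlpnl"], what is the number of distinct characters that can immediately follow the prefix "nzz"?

Walk "nzz" from the root, arriving at one node.
Distinct next characters after "nzz": j, l, n, p, z.
That node has 5 child edges.

5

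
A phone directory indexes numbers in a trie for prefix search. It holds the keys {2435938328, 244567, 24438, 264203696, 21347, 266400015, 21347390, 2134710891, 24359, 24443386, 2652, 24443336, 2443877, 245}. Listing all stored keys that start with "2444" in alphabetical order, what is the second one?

Filter for "2444…" and sort: "24443336", "24443386"
Position 2: 24443386

24443386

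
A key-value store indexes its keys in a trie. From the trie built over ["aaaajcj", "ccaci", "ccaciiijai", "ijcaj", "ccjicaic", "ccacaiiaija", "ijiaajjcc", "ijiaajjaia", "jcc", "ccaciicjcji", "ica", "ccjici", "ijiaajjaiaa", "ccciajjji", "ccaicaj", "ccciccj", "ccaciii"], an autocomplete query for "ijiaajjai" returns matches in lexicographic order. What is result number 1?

ijiaajjaia

Words with prefix "ijiaajjai", in lexicographic order: "ijiaajjaia", "ijiaajjaiaa"
Position 1: ijiaajjaia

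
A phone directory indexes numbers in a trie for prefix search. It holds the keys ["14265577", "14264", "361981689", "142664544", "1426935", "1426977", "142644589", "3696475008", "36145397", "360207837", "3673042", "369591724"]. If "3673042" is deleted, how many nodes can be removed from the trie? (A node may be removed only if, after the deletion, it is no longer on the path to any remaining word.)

A node on "3673042"'s path can go only if nothing else ends at it or branches off below it.
The suffix "73042" (5 nodes) is used only by "3673042"; the node for "36" still has the child "1", so pruning stops there.
Nodes removed: 5

5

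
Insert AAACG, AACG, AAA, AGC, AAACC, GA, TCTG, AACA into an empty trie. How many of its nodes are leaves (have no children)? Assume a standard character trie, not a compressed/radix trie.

Leaves are exactly the stored words that no other stored word extends.
Those words: "AAACC", "AAACG", "AACA", "AACG", "AGC", "GA", "TCTG"
Leaf count: 7

7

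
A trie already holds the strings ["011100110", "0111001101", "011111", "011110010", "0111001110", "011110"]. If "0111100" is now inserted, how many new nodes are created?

Every character of "0111100" already lies on an existing path (it is a prefix of some stored word).
No new nodes are needed: 0.

0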